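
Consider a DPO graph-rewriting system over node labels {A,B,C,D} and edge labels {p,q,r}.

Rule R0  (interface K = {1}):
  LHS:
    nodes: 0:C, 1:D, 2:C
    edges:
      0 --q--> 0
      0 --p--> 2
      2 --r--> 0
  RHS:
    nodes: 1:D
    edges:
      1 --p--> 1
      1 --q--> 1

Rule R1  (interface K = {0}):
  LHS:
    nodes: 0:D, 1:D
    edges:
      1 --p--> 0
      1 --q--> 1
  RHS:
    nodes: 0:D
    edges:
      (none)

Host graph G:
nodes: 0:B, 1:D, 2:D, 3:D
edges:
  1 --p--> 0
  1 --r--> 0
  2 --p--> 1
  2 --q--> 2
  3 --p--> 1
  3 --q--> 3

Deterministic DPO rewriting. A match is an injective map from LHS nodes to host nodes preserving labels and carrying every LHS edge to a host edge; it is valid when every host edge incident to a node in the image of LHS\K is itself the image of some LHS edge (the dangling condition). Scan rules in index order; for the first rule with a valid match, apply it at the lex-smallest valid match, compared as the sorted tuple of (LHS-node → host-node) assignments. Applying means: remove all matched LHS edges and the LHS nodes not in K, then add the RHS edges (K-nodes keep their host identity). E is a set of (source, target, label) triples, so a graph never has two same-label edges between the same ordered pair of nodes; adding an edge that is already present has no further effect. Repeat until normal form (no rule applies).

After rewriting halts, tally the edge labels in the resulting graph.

initial: |V|=4 |E|=6  E = 1-p->0 1-r->0 2-p->1 2-q->2 3-p->1 3-q->3
step 1: apply R1 at {0↦1, 1↦2}  → |V|=3 |E|=4  E = 1-p->0 1-r->0 3-p->1 3-q->3
step 2: apply R1 at {0↦1, 1↦3}  → |V|=2 |E|=2  E = 1-p->0 1-r->0
normal form: no rule applies after step 2
NF edges: [(1, 0, 'p'), (1, 0, 'r')]

Answer: p:1 r:1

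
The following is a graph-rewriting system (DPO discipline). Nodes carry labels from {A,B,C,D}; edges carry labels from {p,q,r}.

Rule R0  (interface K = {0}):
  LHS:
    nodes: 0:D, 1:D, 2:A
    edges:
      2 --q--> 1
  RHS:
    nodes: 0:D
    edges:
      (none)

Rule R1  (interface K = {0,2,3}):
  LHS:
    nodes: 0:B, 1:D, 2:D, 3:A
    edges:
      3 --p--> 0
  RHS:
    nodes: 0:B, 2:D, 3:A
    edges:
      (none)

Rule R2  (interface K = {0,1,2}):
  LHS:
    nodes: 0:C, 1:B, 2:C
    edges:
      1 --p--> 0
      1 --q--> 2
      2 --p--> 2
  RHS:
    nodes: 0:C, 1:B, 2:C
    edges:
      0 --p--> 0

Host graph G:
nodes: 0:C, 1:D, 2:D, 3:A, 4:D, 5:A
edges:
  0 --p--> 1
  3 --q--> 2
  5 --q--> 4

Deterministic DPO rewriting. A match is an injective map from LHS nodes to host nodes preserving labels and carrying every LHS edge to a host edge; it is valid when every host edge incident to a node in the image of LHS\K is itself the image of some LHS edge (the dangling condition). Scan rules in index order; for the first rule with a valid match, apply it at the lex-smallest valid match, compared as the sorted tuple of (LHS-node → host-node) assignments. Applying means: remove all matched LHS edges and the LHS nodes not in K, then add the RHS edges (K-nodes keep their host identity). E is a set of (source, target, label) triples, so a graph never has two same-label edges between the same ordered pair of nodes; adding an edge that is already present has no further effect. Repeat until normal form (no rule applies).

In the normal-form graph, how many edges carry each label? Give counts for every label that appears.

start.  V:6 E:3  edges: 0-p->1 3-q->2 5-q->4
1. fire R0 via {0↦1, 1↦2, 2↦3}  →  V:4 E:2  edges: 0-p->1 5-q->4
2. fire R0 via {0↦1, 1↦4, 2↦5}  →  V:2 E:1  edges: 0-p->1
normal form: no rule applies after step 2
NF edges: [(0, 1, 'p')]

Answer: p:1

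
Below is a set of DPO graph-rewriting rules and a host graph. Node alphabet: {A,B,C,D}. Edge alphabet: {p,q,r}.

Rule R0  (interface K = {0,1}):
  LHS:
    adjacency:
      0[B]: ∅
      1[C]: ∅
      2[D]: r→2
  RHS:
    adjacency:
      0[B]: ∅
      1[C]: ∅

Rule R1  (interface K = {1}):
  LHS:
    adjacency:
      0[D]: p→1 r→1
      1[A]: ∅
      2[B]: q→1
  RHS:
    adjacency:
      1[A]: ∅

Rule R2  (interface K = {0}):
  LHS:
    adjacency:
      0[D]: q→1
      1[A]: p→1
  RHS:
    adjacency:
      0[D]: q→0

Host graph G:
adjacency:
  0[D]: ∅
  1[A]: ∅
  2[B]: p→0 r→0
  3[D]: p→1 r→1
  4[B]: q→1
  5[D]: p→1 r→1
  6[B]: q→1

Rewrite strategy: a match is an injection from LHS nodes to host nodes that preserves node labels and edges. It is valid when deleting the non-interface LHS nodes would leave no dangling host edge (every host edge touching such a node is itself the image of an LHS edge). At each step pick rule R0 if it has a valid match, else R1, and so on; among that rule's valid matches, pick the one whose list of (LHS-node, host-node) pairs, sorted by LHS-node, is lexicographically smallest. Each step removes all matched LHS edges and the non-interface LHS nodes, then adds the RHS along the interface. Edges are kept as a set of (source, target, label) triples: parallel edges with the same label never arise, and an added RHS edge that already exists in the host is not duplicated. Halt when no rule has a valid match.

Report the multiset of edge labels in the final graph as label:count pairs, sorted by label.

[0] host  ⇒  7 nodes, 8 edges  {2-p->0 2-r->0 3-p->1 3-r->1 4-q->1 5-p->1 5-r->1 6-q->1}
[1] R1 @ {0↦3, 1↦1, 2↦4}  ⇒  5 nodes, 5 edges  {2-p->0 2-r->0 5-p->1 5-r->1 6-q->1}
[2] R1 @ {0↦5, 1↦1, 2↦6}  ⇒  3 nodes, 2 edges  {2-p->0 2-r->0}
halt: no rule applies after step 2
NF edges: [(2, 0, 'p'), (2, 0, 'r')]

Answer: p:1 r:1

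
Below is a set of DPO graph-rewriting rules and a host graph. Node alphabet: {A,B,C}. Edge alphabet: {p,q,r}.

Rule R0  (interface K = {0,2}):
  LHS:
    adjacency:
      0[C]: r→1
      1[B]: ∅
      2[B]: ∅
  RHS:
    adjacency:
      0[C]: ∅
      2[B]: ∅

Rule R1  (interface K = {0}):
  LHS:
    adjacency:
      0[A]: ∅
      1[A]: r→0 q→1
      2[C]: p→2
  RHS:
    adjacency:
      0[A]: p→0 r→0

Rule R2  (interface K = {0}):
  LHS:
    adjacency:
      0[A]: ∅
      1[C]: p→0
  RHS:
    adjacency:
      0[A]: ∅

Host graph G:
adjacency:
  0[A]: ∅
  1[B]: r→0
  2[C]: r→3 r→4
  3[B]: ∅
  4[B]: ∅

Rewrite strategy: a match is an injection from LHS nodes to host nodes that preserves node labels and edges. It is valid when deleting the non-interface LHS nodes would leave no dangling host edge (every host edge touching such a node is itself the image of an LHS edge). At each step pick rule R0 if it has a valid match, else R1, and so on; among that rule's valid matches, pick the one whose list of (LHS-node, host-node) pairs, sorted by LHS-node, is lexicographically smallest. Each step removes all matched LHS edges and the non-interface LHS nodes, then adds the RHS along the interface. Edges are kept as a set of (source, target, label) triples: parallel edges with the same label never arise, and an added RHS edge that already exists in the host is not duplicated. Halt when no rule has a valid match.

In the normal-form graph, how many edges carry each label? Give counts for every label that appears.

Answer: r:1

Rewrite trace:
start.  V:5 E:3  edges: 1-r->0 2-r->3 2-r->4
1. fire R0 via {0↦2, 1↦3, 2↦1}  →  V:4 E:2  edges: 1-r->0 2-r->4
2. fire R0 via {0↦2, 1↦4, 2↦1}  →  V:3 E:1  edges: 1-r->0
halt: no rule applies after step 2
NF edges: [(1, 0, 'r')]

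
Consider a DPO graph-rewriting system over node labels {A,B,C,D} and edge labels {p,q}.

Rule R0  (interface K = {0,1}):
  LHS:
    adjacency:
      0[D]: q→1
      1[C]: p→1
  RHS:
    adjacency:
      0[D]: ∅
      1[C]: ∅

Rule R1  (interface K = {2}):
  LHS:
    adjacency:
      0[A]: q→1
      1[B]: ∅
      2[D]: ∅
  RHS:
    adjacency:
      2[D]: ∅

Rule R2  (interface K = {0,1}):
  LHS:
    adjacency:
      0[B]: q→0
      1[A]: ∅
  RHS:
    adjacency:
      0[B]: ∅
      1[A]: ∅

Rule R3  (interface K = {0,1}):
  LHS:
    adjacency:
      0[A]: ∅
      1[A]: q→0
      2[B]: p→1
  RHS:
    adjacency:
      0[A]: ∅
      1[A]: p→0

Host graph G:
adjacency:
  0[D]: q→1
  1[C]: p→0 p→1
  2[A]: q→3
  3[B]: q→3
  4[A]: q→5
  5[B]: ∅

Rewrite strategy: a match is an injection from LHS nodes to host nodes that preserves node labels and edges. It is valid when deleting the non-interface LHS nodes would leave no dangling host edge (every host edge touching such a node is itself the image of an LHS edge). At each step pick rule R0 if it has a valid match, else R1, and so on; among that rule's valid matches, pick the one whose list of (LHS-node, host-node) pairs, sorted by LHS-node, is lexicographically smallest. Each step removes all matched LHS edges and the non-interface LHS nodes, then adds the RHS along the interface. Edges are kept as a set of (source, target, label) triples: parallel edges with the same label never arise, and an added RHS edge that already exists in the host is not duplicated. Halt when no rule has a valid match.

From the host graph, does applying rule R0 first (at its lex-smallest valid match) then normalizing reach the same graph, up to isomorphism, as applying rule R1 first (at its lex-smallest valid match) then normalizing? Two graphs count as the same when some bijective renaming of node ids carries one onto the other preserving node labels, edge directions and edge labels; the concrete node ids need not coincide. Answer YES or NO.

branch R0-first: apply at {0↦0, 1↦1} → |E|=4, then 3 more step(s) → NF |V|=2 |E|=1 V={0:D, 1:C} E=1-p->0
branch R1-first: apply at {0↦4, 1↦5, 2↦0} → |E|=5, then 3 more step(s) → NF |V|=2 |E|=1 V={0:D, 1:C} E=1-p->0
graphs isomorphic (equal up to label-preserving node renaming)

Answer: YES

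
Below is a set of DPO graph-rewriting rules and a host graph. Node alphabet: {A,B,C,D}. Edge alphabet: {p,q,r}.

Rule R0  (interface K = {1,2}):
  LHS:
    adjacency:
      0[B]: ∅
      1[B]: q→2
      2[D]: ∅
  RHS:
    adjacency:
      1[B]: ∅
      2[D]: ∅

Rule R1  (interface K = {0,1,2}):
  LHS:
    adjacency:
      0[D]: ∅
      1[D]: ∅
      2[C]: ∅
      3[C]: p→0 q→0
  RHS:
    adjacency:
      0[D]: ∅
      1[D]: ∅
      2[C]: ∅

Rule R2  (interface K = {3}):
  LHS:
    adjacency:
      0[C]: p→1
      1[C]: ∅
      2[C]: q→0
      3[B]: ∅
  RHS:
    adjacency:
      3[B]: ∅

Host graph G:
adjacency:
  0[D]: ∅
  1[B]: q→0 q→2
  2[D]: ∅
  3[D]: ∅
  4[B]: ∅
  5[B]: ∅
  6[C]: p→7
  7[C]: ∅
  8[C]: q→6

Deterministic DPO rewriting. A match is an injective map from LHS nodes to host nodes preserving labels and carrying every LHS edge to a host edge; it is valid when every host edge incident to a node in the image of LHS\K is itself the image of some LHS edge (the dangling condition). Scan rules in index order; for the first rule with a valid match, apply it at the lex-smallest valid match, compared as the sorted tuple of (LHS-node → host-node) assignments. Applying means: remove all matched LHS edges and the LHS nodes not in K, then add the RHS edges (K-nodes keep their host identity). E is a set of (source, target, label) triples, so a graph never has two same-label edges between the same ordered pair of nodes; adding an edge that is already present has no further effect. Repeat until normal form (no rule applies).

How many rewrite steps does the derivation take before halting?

Answer: 3

Steps:
initial: |V|=9 |E|=4  E = 1-q->0 1-q->2 6-p->7 8-q->6
step 1: apply R0 at {0↦4, 1↦1, 2↦0}  → |V|=8 |E|=3  E = 1-q->2 6-p->7 8-q->6
step 2: apply R0 at {0↦5, 1↦1, 2↦2}  → |V|=7 |E|=2  E = 6-p->7 8-q->6
step 3: apply R2 at {0↦6, 1↦7, 2↦8, 3↦1}  → |V|=4 |E|=0  E = ∅
final graph: no rule applies after step 3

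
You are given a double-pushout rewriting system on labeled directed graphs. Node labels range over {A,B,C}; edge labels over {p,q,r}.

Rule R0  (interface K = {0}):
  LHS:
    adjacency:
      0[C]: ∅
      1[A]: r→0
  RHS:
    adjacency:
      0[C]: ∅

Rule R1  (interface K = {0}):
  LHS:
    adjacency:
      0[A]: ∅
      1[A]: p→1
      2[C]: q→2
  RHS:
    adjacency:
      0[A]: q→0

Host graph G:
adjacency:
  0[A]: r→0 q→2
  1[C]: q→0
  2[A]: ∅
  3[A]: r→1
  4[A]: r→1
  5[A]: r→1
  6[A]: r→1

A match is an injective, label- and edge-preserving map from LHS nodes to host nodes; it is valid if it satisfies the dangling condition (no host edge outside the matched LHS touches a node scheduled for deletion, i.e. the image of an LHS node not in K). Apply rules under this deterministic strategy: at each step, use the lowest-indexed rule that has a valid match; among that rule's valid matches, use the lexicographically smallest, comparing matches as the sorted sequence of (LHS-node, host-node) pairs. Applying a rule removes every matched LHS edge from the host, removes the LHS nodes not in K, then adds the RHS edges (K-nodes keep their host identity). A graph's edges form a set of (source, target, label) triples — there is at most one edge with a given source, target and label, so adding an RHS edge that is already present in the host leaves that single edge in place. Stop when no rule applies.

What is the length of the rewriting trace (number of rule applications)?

initial: |V|=7 |E|=7  E = 0-r->0 0-q->2 1-q->0 3-r->1 4-r->1 5-r->1 6-r->1
step 1: apply R0 at {0↦1, 1↦3}  → |V|=6 |E|=6  E = 0-r->0 0-q->2 1-q->0 4-r->1 5-r->1 6-r->1
step 2: apply R0 at {0↦1, 1↦4}  → |V|=5 |E|=5  E = 0-r->0 0-q->2 1-q->0 5-r->1 6-r->1
step 3: apply R0 at {0↦1, 1↦5}  → |V|=4 |E|=4  E = 0-r->0 0-q->2 1-q->0 6-r->1
step 4: apply R0 at {0↦1, 1↦6}  → |V|=3 |E|=3  E = 0-r->0 0-q->2 1-q->0
final graph: no rule applies after step 4

Answer: 4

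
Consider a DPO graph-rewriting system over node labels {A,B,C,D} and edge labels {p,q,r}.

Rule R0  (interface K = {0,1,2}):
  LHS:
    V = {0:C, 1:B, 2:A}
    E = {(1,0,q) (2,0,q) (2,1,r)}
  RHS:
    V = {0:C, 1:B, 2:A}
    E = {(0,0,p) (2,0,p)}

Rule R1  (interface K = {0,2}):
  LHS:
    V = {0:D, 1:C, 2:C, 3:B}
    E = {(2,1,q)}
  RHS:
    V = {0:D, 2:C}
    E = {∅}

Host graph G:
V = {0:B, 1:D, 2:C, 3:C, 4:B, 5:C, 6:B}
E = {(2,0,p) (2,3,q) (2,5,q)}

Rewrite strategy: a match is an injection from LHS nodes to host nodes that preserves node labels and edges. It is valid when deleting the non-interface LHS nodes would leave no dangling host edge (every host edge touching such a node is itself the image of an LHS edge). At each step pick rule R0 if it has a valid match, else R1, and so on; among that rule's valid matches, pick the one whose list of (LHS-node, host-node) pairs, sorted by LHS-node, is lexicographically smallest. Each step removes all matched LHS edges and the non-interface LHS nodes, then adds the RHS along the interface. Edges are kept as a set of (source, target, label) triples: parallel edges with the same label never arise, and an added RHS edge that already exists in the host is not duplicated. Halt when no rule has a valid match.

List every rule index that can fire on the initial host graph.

R0: no valid match — LHS pattern not found
R1: 4 valid matches — {0↦1, 1↦3, 2↦2, 3↦4}, {0↦1, 1↦3, 2↦2, 3↦6}, {0↦1, 1↦5, 2↦2, 3↦4} (+1 more)

Answer: [R1]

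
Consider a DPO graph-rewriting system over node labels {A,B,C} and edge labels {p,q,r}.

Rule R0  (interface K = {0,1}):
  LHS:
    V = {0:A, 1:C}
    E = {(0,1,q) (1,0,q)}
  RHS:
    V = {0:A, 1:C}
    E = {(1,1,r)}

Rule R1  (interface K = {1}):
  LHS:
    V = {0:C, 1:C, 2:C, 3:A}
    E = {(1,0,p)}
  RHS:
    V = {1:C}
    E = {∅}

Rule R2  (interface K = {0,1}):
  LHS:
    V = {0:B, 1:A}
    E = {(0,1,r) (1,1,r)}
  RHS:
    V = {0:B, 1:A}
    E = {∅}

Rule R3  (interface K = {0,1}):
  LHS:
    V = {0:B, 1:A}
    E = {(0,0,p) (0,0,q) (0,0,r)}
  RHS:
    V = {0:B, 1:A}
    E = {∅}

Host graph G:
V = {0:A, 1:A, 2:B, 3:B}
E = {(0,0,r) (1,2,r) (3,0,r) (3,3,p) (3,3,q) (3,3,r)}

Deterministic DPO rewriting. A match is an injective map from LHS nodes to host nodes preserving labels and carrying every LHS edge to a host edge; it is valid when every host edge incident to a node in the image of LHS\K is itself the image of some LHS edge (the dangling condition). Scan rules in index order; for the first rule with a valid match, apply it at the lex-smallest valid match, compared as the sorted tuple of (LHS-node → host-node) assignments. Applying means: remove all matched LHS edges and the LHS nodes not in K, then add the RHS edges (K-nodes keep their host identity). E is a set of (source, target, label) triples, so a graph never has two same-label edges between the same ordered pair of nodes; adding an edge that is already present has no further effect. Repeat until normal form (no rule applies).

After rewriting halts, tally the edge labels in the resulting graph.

Answer: r:1

Rewrite trace:
initial: |V|=4 |E|=6  E = 0-r->0 1-r->2 3-r->0 3-p->3 3-q->3 3-r->3
step 1: apply R2 at {0↦3, 1↦0}  → |V|=4 |E|=4  E = 1-r->2 3-p->3 3-q->3 3-r->3
step 2: apply R3 at {0↦3, 1↦0}  → |V|=4 |E|=1  E = 1-r->2
normal form: no rule applies after step 2
NF edges: [(1, 2, 'r')]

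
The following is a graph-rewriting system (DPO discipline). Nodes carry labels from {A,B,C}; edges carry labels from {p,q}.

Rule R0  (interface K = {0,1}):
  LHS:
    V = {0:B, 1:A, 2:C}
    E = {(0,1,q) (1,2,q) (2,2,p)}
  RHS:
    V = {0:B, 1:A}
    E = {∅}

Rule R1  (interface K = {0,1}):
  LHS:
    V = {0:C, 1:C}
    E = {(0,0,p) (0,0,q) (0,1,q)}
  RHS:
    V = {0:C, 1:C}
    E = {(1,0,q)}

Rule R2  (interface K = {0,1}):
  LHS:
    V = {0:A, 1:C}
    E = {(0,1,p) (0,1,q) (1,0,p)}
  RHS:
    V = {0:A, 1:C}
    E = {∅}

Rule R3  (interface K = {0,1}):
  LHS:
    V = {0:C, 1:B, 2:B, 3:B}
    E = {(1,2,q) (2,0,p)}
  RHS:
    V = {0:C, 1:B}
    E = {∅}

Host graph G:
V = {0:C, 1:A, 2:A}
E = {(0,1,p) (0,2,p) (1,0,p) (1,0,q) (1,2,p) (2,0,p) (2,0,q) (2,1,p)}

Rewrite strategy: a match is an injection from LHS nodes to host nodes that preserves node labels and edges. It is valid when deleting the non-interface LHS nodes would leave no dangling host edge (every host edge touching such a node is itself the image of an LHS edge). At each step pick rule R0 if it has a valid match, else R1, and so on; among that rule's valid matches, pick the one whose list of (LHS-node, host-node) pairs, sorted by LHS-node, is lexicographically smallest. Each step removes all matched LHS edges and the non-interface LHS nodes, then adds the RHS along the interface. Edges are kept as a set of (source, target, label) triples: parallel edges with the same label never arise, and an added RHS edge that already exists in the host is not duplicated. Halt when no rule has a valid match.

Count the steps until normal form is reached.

initial: |V|=3 |E|=8  E = 0-p->1 0-p->2 1-p->0 1-q->0 1-p->2 2-p->0 2-q->0 2-p->1
step 1: apply R2 at {0↦1, 1↦0}  → |V|=3 |E|=5  E = 0-p->2 1-p->2 2-p->0 2-q->0 2-p->1
step 2: apply R2 at {0↦2, 1↦0}  → |V|=3 |E|=2  E = 1-p->2 2-p->1
halt: no rule applies after step 2

Answer: 2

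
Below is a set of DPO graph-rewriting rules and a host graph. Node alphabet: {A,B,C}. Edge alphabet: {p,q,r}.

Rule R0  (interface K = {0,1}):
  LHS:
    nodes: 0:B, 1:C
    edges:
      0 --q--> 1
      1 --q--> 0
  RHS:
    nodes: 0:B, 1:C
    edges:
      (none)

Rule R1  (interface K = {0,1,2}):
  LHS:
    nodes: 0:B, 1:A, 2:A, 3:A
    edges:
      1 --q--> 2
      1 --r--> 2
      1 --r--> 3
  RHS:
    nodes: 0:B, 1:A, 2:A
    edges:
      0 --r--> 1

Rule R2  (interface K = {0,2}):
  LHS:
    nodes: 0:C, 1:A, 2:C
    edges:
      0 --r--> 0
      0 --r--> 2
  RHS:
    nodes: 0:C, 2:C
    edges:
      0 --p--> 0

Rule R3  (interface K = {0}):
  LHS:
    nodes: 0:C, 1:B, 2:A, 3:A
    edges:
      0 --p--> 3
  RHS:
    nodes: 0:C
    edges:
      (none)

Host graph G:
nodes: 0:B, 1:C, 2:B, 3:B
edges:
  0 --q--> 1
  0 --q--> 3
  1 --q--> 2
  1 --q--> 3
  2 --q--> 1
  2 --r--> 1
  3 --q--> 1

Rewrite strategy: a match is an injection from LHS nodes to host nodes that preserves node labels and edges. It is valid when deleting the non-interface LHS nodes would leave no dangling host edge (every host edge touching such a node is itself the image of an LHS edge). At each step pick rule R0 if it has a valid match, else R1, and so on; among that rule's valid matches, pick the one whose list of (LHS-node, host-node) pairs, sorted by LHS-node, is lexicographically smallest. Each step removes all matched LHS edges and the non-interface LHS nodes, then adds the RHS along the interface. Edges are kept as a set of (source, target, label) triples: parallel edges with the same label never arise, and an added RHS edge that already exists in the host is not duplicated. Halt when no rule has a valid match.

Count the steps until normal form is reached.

Answer: 2

Derivation:
initial: |V|=4 |E|=7  E = 0-q->1 0-q->3 1-q->2 1-q->3 2-q->1 2-r->1 3-q->1
step 1: apply R0 at {0↦2, 1↦1}  → |V|=4 |E|=5  E = 0-q->1 0-q->3 1-q->3 2-r->1 3-q->1
step 2: apply R0 at {0↦3, 1↦1}  → |V|=4 |E|=3  E = 0-q->1 0-q->3 2-r->1
normal form: no rule applies after step 2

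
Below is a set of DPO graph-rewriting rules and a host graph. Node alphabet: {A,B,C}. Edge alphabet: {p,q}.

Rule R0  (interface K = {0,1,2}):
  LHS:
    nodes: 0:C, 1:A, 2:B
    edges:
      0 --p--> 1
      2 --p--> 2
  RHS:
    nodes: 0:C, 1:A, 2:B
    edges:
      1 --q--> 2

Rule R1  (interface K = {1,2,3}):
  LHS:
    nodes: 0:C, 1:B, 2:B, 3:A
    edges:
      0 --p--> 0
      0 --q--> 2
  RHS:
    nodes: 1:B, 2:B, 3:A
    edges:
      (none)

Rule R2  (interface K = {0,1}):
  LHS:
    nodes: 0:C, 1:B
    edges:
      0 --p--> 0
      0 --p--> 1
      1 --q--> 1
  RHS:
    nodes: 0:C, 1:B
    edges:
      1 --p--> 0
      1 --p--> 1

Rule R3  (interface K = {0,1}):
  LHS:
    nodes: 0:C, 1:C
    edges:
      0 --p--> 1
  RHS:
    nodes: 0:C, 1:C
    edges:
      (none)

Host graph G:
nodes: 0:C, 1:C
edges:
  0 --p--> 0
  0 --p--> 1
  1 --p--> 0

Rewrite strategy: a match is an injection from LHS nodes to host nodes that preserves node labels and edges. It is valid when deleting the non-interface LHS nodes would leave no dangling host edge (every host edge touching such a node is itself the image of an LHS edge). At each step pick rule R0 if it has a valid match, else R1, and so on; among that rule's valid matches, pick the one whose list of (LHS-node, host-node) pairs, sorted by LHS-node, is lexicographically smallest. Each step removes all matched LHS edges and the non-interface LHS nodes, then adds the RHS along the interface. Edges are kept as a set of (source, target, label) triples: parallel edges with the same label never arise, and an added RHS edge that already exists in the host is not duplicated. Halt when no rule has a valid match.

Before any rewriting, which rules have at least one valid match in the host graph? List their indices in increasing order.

Answer: [R3]

Derivation:
R0: no valid match — LHS pattern not found
R1: no valid match — LHS pattern not found
R2: no valid match — LHS pattern not found
R3: 2 valid matches — {0↦0, 1↦1}, {0↦1, 1↦0}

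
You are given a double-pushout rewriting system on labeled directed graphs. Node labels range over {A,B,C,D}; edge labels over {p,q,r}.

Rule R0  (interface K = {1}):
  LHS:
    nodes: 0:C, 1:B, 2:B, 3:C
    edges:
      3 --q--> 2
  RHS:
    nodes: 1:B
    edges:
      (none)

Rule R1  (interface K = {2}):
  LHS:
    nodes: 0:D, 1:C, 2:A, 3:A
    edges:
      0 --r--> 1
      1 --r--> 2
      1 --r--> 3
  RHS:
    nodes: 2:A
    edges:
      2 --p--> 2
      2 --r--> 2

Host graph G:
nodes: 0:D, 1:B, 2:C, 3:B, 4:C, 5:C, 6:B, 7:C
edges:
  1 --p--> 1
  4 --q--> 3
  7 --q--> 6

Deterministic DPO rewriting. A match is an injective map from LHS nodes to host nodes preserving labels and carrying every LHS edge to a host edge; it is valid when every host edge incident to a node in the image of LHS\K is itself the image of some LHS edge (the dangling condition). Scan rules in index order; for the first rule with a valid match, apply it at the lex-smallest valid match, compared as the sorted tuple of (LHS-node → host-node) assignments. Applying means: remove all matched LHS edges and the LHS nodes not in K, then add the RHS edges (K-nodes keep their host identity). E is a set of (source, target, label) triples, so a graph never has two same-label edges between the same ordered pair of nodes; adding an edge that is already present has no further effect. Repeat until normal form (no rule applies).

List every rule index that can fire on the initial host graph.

Answer: [R0]

Steps:
R0: 8 valid matches — {0↦2, 1↦1, 2↦3, 3↦4}, {0↦2, 1↦1, 2↦6, 3↦7}, {0↦2, 1↦3, 2↦6, 3↦7} (+5 more)
R1: no valid match — LHS pattern not found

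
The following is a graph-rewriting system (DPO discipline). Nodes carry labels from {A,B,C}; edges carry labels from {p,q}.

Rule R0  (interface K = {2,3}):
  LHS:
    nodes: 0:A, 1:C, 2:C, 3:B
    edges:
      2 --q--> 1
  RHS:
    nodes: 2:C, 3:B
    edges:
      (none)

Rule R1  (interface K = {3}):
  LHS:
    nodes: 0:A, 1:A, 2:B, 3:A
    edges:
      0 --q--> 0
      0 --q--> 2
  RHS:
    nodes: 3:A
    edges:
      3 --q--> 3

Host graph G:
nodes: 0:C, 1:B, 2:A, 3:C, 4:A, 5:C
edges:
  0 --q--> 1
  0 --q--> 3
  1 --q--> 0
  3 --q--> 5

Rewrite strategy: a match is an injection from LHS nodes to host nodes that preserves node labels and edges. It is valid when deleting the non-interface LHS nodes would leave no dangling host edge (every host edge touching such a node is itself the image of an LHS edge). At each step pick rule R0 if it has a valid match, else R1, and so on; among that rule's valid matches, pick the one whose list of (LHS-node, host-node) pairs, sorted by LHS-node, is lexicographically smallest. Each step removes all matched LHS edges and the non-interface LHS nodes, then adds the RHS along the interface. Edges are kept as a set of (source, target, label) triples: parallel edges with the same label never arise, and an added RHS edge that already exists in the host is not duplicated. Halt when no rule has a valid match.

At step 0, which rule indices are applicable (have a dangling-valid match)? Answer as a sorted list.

Answer: [R0]

Rewrite trace:
R0: 2 valid matches — {0↦2, 1↦5, 2↦3, 3↦1}, {0↦4, 1↦5, 2↦3, 3↦1}
R1: no valid match — LHS pattern not found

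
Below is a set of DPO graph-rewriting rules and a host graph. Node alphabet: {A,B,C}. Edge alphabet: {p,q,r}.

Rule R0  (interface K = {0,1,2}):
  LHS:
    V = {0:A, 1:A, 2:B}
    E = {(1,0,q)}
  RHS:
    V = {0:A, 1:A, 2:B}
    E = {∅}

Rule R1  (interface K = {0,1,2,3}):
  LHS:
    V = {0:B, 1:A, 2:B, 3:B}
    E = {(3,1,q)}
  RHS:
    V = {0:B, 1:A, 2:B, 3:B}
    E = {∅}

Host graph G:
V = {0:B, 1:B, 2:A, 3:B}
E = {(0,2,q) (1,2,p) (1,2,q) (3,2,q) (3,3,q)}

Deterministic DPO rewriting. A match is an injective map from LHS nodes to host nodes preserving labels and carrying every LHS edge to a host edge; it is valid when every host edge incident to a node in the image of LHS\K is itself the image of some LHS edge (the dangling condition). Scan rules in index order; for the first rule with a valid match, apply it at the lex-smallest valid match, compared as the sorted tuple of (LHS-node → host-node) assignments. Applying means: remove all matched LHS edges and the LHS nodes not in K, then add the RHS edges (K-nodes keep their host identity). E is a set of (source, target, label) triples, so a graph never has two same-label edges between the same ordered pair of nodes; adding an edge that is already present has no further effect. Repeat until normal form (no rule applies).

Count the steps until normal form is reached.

[0] host  ⇒  4 nodes, 5 edges  {0-q->2 1-p->2 1-q->2 3-q->2 3-q->3}
[1] R1 @ {0↦0, 1↦2, 2↦1, 3↦3}  ⇒  4 nodes, 4 edges  {0-q->2 1-p->2 1-q->2 3-q->3}
[2] R1 @ {0↦0, 1↦2, 2↦3, 3↦1}  ⇒  4 nodes, 3 edges  {0-q->2 1-p->2 3-q->3}
[3] R1 @ {0↦1, 1↦2, 2↦3, 3↦0}  ⇒  4 nodes, 2 edges  {1-p->2 3-q->3}
halt: no rule applies after step 3

Answer: 3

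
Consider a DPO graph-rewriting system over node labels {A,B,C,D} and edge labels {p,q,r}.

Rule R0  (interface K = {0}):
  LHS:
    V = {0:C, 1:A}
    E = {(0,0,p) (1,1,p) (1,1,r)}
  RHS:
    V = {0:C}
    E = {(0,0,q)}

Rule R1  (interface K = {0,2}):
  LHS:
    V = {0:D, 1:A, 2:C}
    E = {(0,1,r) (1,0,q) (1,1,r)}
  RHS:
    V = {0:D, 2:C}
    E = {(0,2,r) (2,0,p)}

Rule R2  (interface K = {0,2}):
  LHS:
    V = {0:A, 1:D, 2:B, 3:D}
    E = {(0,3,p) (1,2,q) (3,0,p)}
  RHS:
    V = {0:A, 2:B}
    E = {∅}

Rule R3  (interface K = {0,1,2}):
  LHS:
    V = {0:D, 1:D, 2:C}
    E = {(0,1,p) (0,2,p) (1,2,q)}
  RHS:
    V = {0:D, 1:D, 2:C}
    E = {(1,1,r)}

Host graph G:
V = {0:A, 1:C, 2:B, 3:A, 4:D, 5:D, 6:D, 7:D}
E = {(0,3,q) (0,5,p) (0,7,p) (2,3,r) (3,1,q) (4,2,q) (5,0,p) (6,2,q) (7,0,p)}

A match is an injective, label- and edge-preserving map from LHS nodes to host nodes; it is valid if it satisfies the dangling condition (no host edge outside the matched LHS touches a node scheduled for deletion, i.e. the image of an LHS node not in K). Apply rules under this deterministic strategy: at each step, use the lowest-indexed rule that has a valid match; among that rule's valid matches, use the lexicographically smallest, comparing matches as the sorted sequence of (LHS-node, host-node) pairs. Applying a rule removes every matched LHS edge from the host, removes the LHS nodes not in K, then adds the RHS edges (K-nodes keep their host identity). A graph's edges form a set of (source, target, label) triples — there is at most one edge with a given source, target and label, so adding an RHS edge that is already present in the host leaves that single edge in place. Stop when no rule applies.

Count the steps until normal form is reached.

Answer: 2

Steps:
[0] host  ⇒  8 nodes, 9 edges  {0-q->3 0-p->5 0-p->7 2-r->3 3-q->1 4-q->2 5-p->0 6-q->2 7-p->0}
[1] R2 @ {0↦0, 1↦4, 2↦2, 3↦5}  ⇒  6 nodes, 6 edges  {0-q->3 0-p->7 2-r->3 3-q->1 6-q->2 7-p->0}
[2] R2 @ {0↦0, 1↦6, 2↦2, 3↦7}  ⇒  4 nodes, 3 edges  {0-q->3 2-r->3 3-q->1}
normal form: no rule applies after step 2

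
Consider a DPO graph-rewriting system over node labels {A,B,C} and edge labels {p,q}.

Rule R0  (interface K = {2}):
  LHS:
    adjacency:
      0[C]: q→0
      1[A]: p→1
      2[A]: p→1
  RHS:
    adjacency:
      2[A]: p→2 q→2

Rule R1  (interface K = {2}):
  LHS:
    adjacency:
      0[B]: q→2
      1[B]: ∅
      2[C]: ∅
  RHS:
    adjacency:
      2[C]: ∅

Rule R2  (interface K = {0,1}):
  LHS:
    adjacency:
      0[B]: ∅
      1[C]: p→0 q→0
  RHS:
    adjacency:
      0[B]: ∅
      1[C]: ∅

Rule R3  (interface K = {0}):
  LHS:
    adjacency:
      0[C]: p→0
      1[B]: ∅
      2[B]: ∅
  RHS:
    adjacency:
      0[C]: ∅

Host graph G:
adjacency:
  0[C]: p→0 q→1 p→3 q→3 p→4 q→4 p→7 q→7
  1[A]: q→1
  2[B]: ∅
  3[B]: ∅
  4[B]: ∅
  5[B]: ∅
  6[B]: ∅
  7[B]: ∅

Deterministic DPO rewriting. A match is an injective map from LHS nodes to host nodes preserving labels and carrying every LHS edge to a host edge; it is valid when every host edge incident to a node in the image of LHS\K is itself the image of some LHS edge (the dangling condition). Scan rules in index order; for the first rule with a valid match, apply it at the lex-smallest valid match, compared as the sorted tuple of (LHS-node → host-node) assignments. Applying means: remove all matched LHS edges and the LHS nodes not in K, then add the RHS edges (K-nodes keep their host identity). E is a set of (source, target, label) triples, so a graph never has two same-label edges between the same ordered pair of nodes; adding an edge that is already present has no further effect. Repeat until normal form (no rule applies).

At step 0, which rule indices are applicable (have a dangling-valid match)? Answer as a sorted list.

R0: no valid match — LHS pattern not found
R1: no valid match — LHS pattern not found
R2: 3 valid matches — {0↦3, 1↦0}, {0↦4, 1↦0}, {0↦7, 1↦0}
R3: 6 valid matches — {0↦0, 1↦2, 2↦5}, {0↦0, 1↦2, 2↦6}, {0↦0, 1↦5, 2↦2} (+3 more)

Answer: [R2,R3]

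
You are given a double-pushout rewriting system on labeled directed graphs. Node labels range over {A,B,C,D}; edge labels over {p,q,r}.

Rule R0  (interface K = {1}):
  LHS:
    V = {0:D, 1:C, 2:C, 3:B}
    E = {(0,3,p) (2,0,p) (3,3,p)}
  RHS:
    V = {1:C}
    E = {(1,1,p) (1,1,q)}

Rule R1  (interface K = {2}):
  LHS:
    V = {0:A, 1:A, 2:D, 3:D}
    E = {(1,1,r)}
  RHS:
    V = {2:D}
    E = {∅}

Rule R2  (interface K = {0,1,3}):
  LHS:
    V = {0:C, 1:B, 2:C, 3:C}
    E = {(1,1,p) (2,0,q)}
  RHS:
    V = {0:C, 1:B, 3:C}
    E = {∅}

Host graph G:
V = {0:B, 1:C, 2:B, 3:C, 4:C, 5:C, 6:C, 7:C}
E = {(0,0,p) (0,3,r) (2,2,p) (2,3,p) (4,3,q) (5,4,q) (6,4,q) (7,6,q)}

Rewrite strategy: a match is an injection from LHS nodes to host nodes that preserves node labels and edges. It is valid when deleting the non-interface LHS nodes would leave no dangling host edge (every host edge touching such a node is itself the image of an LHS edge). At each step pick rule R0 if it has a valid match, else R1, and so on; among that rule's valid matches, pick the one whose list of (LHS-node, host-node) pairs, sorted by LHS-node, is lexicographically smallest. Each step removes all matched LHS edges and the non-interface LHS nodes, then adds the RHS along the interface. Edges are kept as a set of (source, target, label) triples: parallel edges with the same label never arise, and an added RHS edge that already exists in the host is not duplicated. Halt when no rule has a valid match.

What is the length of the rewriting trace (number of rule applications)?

Answer: 2

Steps:
[0] host  ⇒  8 nodes, 8 edges  {0-p->0 0-r->3 2-p->2 2-p->3 4-q->3 5-q->4 6-q->4 7-q->6}
[1] R2 @ {0↦4, 1↦0, 2↦5, 3↦1}  ⇒  7 nodes, 6 edges  {0-r->3 2-p->2 2-p->3 4-q->3 6-q->4 7-q->6}
[2] R2 @ {0↦6, 1↦2, 2↦7, 3↦1}  ⇒  6 nodes, 4 edges  {0-r->3 2-p->3 4-q->3 6-q->4}
halt: no rule applies after step 2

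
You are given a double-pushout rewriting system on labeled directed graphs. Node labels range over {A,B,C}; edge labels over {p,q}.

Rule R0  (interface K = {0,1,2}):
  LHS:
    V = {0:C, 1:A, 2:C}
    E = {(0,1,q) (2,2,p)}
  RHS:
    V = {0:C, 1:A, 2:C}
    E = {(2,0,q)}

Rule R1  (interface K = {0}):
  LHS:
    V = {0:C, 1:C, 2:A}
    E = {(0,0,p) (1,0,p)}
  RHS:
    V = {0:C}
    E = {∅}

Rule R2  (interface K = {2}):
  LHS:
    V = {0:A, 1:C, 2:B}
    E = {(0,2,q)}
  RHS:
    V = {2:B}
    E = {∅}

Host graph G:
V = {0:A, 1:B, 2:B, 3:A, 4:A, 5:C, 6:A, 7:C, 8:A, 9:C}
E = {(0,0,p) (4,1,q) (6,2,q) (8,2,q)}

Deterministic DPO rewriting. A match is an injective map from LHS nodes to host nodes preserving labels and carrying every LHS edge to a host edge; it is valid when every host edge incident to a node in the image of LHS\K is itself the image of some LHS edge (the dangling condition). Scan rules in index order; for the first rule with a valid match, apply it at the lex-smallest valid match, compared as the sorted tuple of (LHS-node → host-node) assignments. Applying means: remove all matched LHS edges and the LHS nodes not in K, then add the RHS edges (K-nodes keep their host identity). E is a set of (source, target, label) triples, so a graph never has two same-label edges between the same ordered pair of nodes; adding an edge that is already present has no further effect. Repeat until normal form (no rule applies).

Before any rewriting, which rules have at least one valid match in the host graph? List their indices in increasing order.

Answer: [R2]

Steps:
R0: no valid match — LHS pattern not found
R1: no valid match — LHS pattern not found
R2: 9 valid matches — {0↦4, 1↦5, 2↦1}, {0↦4, 1↦7, 2↦1}, {0↦4, 1↦9, 2↦1} (+6 more)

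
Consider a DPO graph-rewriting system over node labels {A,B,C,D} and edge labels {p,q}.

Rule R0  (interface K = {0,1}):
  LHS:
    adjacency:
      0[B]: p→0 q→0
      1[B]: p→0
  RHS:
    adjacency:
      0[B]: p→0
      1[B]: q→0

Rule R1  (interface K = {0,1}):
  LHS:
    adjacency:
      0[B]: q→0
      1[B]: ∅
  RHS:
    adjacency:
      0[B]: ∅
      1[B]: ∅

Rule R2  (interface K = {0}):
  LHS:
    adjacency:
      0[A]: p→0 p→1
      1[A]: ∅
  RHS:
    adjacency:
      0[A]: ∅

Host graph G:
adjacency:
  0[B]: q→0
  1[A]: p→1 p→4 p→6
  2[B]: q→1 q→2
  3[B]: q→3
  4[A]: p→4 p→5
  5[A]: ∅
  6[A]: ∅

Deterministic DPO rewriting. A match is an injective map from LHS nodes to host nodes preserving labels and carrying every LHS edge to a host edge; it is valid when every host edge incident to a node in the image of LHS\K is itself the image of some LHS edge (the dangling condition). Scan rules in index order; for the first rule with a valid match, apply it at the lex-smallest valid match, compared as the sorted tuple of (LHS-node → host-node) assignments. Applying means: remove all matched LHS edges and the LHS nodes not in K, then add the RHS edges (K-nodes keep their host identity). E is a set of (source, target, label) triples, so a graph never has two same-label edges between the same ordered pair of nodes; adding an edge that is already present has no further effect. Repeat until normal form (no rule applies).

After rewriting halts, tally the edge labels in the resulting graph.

start.  V:7 E:9  edges: 0-q->0 1-p->1 1-p->4 1-p->6 2-q->1 2-q->2 3-q->3 4-p->4 4-p->5
1. fire R1 via {0↦0, 1↦2}  →  V:7 E:8  edges: 1-p->1 1-p->4 1-p->6 2-q->1 2-q->2 3-q->3 4-p->4 4-p->5
2. fire R1 via {0↦2, 1↦0}  →  V:7 E:7  edges: 1-p->1 1-p->4 1-p->6 2-q->1 3-q->3 4-p->4 4-p->5
3. fire R1 via {0↦3, 1↦0}  →  V:7 E:6  edges: 1-p->1 1-p->4 1-p->6 2-q->1 4-p->4 4-p->5
4. fire R2 via {0↦1, 1↦6}  →  V:6 E:4  edges: 1-p->4 2-q->1 4-p->4 4-p->5
5. fire R2 via {0↦4, 1↦5}  →  V:5 E:2  edges: 1-p->4 2-q->1
normal form: no rule applies after step 5
NF edges: [(1, 4, 'p'), (2, 1, 'q')]

Answer: p:1 q:1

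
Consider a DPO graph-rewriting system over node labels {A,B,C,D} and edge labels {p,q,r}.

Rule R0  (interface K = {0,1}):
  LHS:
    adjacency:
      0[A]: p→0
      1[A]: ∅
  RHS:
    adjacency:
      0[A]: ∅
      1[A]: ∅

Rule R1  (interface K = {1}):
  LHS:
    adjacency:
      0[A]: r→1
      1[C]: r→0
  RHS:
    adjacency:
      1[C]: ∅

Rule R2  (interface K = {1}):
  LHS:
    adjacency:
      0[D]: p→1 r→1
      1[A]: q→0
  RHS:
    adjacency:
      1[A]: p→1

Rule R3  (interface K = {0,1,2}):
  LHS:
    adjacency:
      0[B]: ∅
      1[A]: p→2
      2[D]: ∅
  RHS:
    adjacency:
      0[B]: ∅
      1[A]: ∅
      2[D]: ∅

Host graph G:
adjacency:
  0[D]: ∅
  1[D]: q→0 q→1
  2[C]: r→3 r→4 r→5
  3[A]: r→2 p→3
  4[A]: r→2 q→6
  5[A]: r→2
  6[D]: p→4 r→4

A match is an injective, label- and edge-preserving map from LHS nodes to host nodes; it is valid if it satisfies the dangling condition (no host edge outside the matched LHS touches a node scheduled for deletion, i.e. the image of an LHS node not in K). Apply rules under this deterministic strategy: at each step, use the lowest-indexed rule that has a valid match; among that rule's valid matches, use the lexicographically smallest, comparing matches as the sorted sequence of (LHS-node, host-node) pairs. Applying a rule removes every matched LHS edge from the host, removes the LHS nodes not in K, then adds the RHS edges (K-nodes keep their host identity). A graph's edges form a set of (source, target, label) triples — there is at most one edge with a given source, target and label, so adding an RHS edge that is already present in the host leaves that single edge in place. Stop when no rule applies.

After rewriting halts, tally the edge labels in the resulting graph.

Answer: p:1 q:2 r:2

Steps:
[0] host  ⇒  7 nodes, 12 edges  {1-q->0 1-q->1 2-r->3 2-r->4 2-r->5 3-r->2 3-p->3 4-r->2 4-q->6 5-r->2 6-p->4 6-r->4}
[1] R0 @ {0↦3, 1↦4}  ⇒  7 nodes, 11 edges  {1-q->0 1-q->1 2-r->3 2-r->4 2-r->5 3-r->2 4-r->2 4-q->6 5-r->2 6-p->4 6-r->4}
[2] R1 @ {0↦3, 1↦2}  ⇒  6 nodes, 9 edges  {1-q->0 1-q->1 2-r->4 2-r->5 4-r->2 4-q->6 5-r->2 6-p->4 6-r->4}
[3] R1 @ {0↦5, 1↦2}  ⇒  5 nodes, 7 edges  {1-q->0 1-q->1 2-r->4 4-r->2 4-q->6 6-p->4 6-r->4}
[4] R2 @ {0↦6, 1↦4}  ⇒  4 nodes, 5 edges  {1-q->0 1-q->1 2-r->4 4-r->2 4-p->4}
normal form: no rule applies after step 4
NF edges: [(1, 0, 'q'), (1, 1, 'q'), (2, 4, 'r'), (4, 2, 'r'), (4, 4, 'p')]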